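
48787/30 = 1626 + 7/30 = 1626.23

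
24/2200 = 3/275 = 0.01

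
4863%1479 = 426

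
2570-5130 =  - 2560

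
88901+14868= 103769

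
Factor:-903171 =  -3^1*301057^1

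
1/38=1/38 = 0.03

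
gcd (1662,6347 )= 1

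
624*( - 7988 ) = - 4984512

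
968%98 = 86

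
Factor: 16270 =2^1*5^1*1627^1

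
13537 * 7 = 94759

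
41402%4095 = 452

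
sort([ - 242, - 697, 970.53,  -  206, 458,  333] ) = [ - 697,-242, - 206,333, 458, 970.53] 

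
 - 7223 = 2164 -9387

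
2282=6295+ - 4013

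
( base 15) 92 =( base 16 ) 89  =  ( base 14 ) 9b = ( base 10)137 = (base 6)345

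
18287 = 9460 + 8827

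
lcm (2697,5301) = 153729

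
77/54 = 1 + 23/54 = 1.43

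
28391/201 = 28391/201 = 141.25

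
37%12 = 1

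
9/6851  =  9/6851 = 0.00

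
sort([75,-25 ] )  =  [ - 25, 75 ] 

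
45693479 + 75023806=120717285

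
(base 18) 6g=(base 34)3M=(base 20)64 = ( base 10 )124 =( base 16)7C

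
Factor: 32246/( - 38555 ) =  - 46/55 = - 2^1 *5^( - 1)*11^( - 1)*23^1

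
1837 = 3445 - 1608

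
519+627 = 1146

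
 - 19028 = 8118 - 27146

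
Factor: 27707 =103^1*269^1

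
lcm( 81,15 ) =405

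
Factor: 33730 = 2^1 * 5^1*3373^1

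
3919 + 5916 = 9835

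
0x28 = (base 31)19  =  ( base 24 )1G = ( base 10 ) 40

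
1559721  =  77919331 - 76359610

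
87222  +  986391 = 1073613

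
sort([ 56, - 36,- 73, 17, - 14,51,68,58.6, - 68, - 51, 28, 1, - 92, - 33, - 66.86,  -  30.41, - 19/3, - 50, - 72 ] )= [ - 92, - 73, - 72, - 68, - 66.86,-51, - 50,- 36, -33 , - 30.41, - 14, - 19/3, 1, 17, 28,51,56,58.6,68]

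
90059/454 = 90059/454 = 198.37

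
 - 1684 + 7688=6004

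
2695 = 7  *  385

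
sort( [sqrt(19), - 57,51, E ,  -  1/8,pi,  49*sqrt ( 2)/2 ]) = [ - 57, - 1/8, E, pi , sqrt(19), 49*sqrt(2)/2,51]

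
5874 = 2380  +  3494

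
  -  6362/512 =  - 13+ 147/256  =  - 12.43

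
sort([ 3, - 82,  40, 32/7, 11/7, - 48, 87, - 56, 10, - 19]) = [- 82,-56, - 48, - 19 , 11/7,  3,  32/7, 10,40 , 87 ] 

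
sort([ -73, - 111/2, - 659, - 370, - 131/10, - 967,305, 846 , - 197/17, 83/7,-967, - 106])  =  [ - 967 , - 967,  -  659,  -  370, - 106, - 73,- 111/2, -131/10, - 197/17, 83/7 , 305, 846 ] 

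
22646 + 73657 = 96303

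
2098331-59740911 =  - 57642580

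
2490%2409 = 81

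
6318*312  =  1971216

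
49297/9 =49297/9 = 5477.44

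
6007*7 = 42049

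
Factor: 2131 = 2131^1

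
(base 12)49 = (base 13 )45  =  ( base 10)57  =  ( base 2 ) 111001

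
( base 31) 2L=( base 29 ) 2P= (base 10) 83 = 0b1010011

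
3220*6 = 19320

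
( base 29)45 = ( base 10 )121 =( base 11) 100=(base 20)61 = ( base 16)79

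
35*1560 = 54600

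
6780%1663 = 128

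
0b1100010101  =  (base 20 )1J9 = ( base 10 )789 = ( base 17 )2c7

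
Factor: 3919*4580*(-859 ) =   -  2^2*5^1*229^1 * 859^1*3919^1 = - 15418208180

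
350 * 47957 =16784950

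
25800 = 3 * 8600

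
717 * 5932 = 4253244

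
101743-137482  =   - 35739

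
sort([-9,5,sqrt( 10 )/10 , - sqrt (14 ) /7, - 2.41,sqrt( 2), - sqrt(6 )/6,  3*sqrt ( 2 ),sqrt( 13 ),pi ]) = [-9, - 2.41, - sqrt(14 )/7, - sqrt( 6 ) /6, sqrt (10 ) /10, sqrt(2),pi,sqrt( 13 ), 3 * sqrt(2 ),  5 ]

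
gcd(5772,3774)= 222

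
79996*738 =59037048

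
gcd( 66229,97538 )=1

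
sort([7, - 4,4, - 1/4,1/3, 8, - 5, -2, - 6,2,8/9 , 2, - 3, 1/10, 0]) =[ - 6 , - 5, - 4, - 3, - 2, - 1/4, 0, 1/10,  1/3, 8/9,2, 2, 4 , 7,  8] 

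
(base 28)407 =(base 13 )157a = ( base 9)4272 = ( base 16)C47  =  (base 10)3143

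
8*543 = 4344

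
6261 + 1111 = 7372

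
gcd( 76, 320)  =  4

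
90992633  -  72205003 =18787630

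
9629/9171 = 9629/9171 = 1.05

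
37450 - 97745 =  - 60295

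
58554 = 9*6506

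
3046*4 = 12184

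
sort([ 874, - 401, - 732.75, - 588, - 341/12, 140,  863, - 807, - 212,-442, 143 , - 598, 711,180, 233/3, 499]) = [ - 807 , - 732.75, - 598, - 588, - 442, - 401, - 212, - 341/12, 233/3, 140, 143,  180,  499 , 711  ,  863, 874]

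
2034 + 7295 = 9329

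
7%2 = 1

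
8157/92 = 8157/92 = 88.66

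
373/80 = 373/80 = 4.66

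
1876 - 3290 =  - 1414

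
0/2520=0 = 0.00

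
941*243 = 228663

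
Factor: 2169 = 3^2 * 241^1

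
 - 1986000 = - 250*7944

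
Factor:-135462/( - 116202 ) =211/181 =181^( - 1) * 211^1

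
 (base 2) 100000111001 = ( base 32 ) 21P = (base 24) 3fh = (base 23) 3MC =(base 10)2105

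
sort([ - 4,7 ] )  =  [ - 4,7]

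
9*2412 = 21708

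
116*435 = 50460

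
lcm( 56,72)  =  504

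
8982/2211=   2994/737= 4.06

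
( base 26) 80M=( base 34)4no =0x1536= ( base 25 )8H5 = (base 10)5430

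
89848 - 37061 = 52787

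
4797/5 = 4797/5= 959.40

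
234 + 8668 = 8902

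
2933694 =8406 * 349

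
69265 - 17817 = 51448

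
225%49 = 29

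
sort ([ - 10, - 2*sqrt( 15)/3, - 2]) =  [ - 10, - 2*sqrt(15)/3 , - 2 ]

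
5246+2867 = 8113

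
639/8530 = 639/8530 = 0.07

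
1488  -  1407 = 81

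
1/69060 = 1/69060 = 0.00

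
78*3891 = 303498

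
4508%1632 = 1244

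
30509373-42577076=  - 12067703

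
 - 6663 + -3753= - 10416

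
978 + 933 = 1911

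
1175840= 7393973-6218133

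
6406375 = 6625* 967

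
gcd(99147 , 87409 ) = 1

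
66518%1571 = 536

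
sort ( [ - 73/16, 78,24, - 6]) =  [-6, - 73/16, 24, 78 ]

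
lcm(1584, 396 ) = 1584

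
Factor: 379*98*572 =2^3*7^2*11^1*13^1*379^1 = 21245224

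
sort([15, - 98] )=[-98,15]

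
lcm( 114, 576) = 10944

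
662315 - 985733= - 323418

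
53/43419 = 53/43419 = 0.00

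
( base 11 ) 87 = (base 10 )95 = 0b1011111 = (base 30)35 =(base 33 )2t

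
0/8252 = 0  =  0.00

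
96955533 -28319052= 68636481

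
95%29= 8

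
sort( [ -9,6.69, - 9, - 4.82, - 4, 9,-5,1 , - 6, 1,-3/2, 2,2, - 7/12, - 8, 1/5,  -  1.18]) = [ - 9 ,-9, - 8, - 6, - 5, - 4.82,  -  4, - 3/2, - 1.18, - 7/12,1/5,1,1,2, 2 , 6.69,9]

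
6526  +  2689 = 9215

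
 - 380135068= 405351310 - 785486378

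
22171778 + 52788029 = 74959807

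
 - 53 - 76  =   - 129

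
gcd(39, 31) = 1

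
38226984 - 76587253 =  - 38360269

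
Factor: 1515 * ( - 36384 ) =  - 55121760 = - 2^5*3^2 * 5^1*101^1*379^1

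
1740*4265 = 7421100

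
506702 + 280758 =787460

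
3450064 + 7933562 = 11383626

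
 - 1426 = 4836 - 6262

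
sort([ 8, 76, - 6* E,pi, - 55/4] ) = [ - 6*E, - 55/4,pi,8 , 76]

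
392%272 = 120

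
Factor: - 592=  - 2^4*37^1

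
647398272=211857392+435540880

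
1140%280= 20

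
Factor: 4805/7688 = 5/8 = 2^( - 3)*5^1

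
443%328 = 115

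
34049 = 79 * 431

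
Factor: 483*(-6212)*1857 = -2^2* 3^2*7^1*23^1 *619^1 * 1553^1 =- 5571735372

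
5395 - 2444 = 2951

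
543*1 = 543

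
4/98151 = 4/98151 = 0.00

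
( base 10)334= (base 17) 12B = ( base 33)A4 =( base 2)101001110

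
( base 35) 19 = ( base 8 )54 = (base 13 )35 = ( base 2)101100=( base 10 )44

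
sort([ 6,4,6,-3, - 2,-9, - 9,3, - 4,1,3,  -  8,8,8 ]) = [ -9, - 9, - 8, - 4, - 3,  -  2, 1 , 3,  3,4,6,6, 8 , 8]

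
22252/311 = 22252/311 = 71.55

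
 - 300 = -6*50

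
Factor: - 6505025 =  - 5^2*260201^1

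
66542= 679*98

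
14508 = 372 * 39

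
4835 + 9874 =14709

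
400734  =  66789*6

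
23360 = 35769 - 12409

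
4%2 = 0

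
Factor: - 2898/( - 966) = 3 = 3^1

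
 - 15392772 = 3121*(  -  4932)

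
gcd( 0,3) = 3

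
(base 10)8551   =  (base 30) 9F1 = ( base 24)ek7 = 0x2167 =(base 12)4B47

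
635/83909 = 635/83909  =  0.01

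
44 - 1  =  43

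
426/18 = 23+2/3= 23.67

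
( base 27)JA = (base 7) 1345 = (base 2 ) 1000001011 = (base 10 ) 523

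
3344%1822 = 1522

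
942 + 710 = 1652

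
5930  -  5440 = 490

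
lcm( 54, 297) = 594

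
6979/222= 31+97/222=31.44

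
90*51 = 4590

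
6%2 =0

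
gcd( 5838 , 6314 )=14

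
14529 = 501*29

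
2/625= 2/625= 0.00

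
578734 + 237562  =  816296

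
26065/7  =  26065/7  =  3723.57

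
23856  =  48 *497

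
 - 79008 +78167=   -841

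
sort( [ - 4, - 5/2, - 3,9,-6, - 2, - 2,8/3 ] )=[ - 6, - 4, - 3, - 5/2, - 2, - 2 , 8/3, 9 ]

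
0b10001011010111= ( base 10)8919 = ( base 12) 51B3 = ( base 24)FBF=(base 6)105143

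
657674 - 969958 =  - 312284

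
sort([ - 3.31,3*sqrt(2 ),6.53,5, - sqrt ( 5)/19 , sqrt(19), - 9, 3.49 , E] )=[-9,-3.31,-sqrt( 5)/19,E, 3.49, 3*sqrt(2), sqrt( 19)  ,  5, 6.53]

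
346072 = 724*478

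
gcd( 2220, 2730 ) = 30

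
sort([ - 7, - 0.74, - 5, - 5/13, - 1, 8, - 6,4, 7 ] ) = [ - 7 ,-6, - 5, - 1,-0.74, - 5/13, 4,7, 8] 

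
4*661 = 2644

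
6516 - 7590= - 1074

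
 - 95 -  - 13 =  -82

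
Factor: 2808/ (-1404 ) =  - 2= - 2^1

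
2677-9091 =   -  6414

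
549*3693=2027457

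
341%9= 8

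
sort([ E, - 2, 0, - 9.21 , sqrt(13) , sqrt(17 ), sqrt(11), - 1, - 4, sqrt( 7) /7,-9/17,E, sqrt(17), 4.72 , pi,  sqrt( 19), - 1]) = [ - 9.21, - 4, - 2, - 1, - 1,  -  9/17,  0, sqrt( 7)/7 , E, E, pi, sqrt(11),sqrt( 13 ) , sqrt( 17 ),sqrt(17 ), sqrt( 19),4.72] 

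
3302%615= 227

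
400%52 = 36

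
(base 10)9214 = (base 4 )2033332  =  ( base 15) 2ae4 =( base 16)23fe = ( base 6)110354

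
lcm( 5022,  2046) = 55242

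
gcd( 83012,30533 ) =1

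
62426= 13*4802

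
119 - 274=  - 155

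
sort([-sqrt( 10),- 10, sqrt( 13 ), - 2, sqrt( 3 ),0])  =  [ - 10, - sqrt( 10 ), - 2, 0, sqrt( 3), sqrt( 13) ] 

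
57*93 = 5301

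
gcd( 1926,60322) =2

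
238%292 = 238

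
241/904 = 241/904 = 0.27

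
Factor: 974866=2^1*181^1*2693^1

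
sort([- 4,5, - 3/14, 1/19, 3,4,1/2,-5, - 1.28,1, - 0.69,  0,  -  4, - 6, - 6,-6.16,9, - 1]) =[ - 6.16, - 6, - 6, - 5, - 4,  -  4,  -  1.28 , - 1, - 0.69, - 3/14,  0, 1/19,1/2,1, 3, 4, 5,9 ]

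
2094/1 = 2094= 2094.00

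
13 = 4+9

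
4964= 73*68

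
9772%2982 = 826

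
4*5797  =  23188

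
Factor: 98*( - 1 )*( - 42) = 2^2 * 3^1*7^3 = 4116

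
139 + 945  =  1084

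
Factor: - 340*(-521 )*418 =74044520 =2^3*5^1*11^1*17^1*19^1 *521^1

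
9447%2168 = 775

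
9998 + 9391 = 19389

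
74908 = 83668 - 8760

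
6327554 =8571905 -2244351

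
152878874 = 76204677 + 76674197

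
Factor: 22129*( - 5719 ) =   -  7^1*19^1*43^1*22129^1 = - 126555751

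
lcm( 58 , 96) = 2784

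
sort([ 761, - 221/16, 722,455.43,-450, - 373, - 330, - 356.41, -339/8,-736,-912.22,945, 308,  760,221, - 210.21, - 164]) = [ - 912.22, - 736, - 450,-373,-356.41, - 330,-210.21, - 164, - 339/8, -221/16,221, 308,455.43,722,760,761,  945] 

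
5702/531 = 5702/531 = 10.74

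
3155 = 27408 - 24253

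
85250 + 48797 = 134047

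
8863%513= 142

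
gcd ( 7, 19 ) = 1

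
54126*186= 10067436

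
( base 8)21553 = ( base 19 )1624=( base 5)242232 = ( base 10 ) 9067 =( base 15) 2A47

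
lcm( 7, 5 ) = 35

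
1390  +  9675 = 11065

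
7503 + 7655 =15158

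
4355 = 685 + 3670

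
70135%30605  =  8925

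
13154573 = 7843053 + 5311520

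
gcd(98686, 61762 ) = 2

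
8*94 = 752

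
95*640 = 60800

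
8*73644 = 589152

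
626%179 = 89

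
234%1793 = 234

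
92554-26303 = 66251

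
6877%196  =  17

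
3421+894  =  4315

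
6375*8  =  51000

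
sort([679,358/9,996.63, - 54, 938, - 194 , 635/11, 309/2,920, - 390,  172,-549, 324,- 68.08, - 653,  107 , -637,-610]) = [ - 653, - 637 , -610,  -  549 , - 390, - 194, - 68.08  , - 54, 358/9, 635/11,107, 309/2,172,324,  679, 920 , 938, 996.63] 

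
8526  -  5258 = 3268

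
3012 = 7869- 4857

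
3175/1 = 3175 = 3175.00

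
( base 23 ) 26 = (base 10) 52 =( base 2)110100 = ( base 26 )20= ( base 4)310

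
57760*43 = 2483680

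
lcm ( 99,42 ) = 1386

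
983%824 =159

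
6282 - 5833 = 449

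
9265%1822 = 155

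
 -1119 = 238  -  1357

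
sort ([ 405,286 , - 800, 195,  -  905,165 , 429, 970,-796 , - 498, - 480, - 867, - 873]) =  [ - 905,  -  873,- 867, -800, - 796,  -  498, - 480, 165, 195 , 286  ,  405, 429, 970]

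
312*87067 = 27164904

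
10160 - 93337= - 83177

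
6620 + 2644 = 9264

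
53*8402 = 445306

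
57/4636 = 3/244 = 0.01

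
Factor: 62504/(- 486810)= - 52/405 = - 2^2*3^( - 4)*5^( - 1)*13^1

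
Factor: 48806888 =2^3*13^1 * 89^1*5273^1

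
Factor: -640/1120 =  - 4/7 = - 2^2*7^( - 1 )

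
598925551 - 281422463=317503088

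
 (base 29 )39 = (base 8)140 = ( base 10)96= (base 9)116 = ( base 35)2Q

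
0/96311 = 0 = 0.00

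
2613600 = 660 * 3960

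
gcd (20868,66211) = 1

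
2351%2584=2351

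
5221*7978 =41653138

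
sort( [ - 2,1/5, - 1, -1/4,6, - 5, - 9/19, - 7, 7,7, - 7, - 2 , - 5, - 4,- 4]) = [ - 7, - 7,-5 , - 5, - 4,- 4, - 2, - 2, - 1,-9/19 ,  -  1/4, 1/5,6, 7, 7]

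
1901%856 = 189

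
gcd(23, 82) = 1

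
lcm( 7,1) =7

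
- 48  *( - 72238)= 3467424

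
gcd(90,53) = 1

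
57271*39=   2233569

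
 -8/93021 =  - 1+93013/93021 = - 0.00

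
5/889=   5/889=0.01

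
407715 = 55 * 7413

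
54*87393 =4719222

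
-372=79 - 451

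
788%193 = 16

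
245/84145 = 49/16829= 0.00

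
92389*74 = 6836786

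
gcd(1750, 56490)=70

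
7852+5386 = 13238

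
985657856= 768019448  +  217638408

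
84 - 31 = 53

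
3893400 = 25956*150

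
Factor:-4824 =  -2^3*3^2*67^1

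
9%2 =1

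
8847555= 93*95135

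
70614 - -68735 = 139349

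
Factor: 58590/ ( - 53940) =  - 63/58  =  -  2^( - 1)*3^2*7^1*29^( - 1 )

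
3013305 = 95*31719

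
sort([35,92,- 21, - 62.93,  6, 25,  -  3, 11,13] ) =[ - 62.93, - 21,-3, 6 , 11,  13,25,35, 92] 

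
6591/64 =102 + 63/64  =  102.98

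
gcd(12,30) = 6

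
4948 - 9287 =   -  4339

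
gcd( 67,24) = 1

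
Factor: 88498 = 2^1*44249^1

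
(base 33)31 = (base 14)72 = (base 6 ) 244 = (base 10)100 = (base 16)64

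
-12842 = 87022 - 99864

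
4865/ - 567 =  - 695/81 = - 8.58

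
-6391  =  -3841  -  2550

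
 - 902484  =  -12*75207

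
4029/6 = 671 + 1/2 = 671.50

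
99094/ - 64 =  - 49547/32 = - 1548.34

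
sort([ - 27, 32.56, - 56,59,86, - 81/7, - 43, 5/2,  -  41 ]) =[ - 56 , -43 , - 41,-27, - 81/7,5/2,32.56,59 , 86] 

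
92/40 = 2 + 3/10  =  2.30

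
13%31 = 13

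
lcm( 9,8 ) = 72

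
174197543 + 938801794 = 1112999337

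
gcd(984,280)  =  8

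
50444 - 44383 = 6061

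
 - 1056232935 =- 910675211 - 145557724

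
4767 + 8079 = 12846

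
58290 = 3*19430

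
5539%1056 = 259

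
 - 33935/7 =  - 33935/7 = -  4847.86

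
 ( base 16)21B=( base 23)10a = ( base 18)1BH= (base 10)539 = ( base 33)GB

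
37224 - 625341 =-588117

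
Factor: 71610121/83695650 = 2^(-1)*3^(-1)*5^( - 2)*11^1*109^( - 1 )*5119^( - 1)*6510011^1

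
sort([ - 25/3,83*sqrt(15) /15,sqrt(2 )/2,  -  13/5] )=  [  -  25/3,-13/5, sqrt(2 ) /2,83*sqrt(15) /15] 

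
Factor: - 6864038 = -2^1*3432019^1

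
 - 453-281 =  - 734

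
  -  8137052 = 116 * ( - 70147 )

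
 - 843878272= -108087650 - 735790622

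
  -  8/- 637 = 8/637 = 0.01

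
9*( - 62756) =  - 564804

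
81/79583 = 81/79583=0.00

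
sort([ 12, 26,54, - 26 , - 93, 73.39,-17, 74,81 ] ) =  [-93, - 26, - 17, 12,26, 54, 73.39, 74 , 81] 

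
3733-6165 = -2432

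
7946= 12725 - 4779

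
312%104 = 0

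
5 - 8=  - 3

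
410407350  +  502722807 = 913130157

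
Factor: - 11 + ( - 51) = - 2^1 * 31^1 = -62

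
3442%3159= 283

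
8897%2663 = 908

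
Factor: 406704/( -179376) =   -  229/101 = - 101^(- 1)*229^1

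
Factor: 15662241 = 3^4*7^1*23^1*1201^1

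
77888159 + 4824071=82712230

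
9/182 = 9/182 = 0.05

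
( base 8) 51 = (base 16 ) 29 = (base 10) 41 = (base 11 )38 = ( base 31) 1a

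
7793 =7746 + 47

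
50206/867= 50206/867=   57.91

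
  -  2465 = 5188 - 7653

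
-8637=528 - 9165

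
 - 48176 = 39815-87991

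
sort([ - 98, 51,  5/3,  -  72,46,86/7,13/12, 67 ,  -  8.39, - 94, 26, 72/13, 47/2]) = [-98, - 94, - 72, - 8.39,13/12, 5/3, 72/13,  86/7,47/2, 26,46, 51,67 ] 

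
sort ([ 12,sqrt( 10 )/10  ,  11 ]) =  [ sqrt( 10) /10, 11, 12]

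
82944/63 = 9216/7 = 1316.57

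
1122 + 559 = 1681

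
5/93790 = 1/18758= 0.00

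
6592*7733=50975936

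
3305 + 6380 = 9685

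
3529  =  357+3172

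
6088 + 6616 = 12704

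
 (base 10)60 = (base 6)140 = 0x3C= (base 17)39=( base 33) 1R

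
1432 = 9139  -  7707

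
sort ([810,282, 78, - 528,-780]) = [ -780, - 528,  78, 282, 810]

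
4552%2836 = 1716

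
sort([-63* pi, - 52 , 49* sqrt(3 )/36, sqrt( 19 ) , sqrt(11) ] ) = [  -  63*pi, - 52, 49*sqrt ( 3)/36, sqrt( 11 ), sqrt( 19 )]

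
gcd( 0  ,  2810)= 2810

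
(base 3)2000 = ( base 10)54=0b110110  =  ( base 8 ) 66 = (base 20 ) 2e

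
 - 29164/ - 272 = 7291/68 =107.22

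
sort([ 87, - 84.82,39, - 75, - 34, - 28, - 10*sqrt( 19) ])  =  [  -  84.82, - 75, - 10*sqrt(19),- 34, - 28 , 39,87]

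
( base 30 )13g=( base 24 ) 1hm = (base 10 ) 1006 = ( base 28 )17q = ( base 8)1756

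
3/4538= 3/4538 = 0.00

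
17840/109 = 163+73/109 = 163.67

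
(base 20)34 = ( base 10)64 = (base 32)20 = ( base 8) 100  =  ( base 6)144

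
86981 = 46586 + 40395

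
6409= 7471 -1062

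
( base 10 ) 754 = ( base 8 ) 1362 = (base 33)MS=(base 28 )qq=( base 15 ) 354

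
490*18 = 8820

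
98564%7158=5510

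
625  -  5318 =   -  4693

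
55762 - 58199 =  - 2437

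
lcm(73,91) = 6643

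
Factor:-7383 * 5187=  - 38295621 = - 3^2*7^1 * 13^1*19^1 * 23^1*107^1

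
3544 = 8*443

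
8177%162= 77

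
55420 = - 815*( - 68) 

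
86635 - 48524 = 38111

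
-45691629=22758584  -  68450213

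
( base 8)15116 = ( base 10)6734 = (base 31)707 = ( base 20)gge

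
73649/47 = 1567 = 1567.00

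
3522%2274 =1248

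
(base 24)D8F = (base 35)69u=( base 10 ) 7695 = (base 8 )17017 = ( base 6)55343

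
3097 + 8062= 11159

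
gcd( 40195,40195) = 40195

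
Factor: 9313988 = 2^2*23^1*29^1 * 3491^1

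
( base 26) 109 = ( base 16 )2AD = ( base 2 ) 1010101101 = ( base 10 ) 685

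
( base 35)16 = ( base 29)1c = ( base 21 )1K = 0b101001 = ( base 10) 41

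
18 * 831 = 14958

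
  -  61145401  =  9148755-70294156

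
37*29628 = 1096236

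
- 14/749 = - 1+105/107 = - 0.02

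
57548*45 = 2589660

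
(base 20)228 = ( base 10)848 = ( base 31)rb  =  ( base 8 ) 1520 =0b1101010000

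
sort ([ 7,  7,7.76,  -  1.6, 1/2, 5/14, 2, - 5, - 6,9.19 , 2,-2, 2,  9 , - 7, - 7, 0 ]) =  [ -7,  -  7, - 6, - 5, - 2, - 1.6,0  ,  5/14 , 1/2,  2,2,2, 7,7, 7.76,  9,9.19 ] 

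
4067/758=5  +  277/758   =  5.37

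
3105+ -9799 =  - 6694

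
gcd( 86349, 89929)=1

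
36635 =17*2155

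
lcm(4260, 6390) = 12780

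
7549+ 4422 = 11971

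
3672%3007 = 665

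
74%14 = 4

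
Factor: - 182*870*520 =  - 2^5*3^1*5^2*7^1*13^2 * 29^1 = -  82336800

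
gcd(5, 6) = 1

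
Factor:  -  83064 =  - 2^3*3^1*3461^1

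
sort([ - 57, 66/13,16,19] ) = [ - 57,  66/13,16,19 ] 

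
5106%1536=498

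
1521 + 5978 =7499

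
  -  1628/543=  - 3 + 1/543 = -3.00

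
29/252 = 29/252 = 0.12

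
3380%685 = 640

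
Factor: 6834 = 2^1* 3^1*17^1*67^1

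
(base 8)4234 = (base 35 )1RY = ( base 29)2I0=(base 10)2204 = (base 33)20Q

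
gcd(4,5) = 1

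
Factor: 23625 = 3^3*5^3  *7^1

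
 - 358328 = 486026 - 844354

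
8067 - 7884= 183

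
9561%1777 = 676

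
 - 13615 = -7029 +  - 6586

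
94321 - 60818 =33503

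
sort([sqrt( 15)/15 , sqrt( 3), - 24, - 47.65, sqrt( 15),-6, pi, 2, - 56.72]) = [ - 56.72, - 47.65, - 24,-6, sqrt(15 ) /15,sqrt(3 ), 2,pi, sqrt( 15)] 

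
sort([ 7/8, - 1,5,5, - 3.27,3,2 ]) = [ - 3.27, - 1,7/8,  2,3, 5,5] 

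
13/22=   13/22 =0.59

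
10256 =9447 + 809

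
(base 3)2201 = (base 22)37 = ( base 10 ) 73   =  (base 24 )31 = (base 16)49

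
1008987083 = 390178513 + 618808570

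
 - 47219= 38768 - 85987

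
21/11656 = 21/11656 = 0.00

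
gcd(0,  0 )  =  0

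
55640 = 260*214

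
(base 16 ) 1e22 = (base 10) 7714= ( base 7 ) 31330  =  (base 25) C8E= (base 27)AFJ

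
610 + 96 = 706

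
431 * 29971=12917501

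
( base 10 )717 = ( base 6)3153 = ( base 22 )1AD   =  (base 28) ph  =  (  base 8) 1315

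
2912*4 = 11648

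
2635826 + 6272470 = 8908296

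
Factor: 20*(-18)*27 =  - 2^3*3^5*5^1 = - 9720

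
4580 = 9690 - 5110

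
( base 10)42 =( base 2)101010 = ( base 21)20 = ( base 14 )30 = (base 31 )1B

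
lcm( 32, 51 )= 1632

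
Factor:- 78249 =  - 3^1*26083^1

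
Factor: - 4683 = - 3^1*7^1*223^1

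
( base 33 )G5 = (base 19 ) 191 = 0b1000010101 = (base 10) 533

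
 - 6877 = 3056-9933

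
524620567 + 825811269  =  1350431836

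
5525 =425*13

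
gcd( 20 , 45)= 5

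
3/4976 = 3/4976 = 0.00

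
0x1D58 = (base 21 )H0F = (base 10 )7512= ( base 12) 4420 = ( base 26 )b2o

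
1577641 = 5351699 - 3774058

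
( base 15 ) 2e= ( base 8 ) 54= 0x2c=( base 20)24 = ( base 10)44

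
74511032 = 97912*761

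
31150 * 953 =29685950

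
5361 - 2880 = 2481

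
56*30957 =1733592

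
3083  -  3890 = -807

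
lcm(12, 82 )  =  492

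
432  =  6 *72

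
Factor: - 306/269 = - 2^1*3^2*17^1*269^(- 1)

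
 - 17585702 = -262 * 67121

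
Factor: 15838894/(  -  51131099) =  - 2^1*19^1 *61^1*6833^1*51131099^( -1) 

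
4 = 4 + 0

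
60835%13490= 6875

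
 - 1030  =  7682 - 8712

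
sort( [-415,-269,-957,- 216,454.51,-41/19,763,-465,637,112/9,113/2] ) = [ - 957, - 465, - 415, - 269  , - 216,-41/19,112/9,113/2,  454.51,637,763] 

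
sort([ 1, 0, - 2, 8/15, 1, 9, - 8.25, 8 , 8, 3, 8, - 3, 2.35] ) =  [ - 8.25 ,-3, - 2, 0,8/15, 1,  1,2.35, 3, 8,8, 8,9 ]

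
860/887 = 860/887   =  0.97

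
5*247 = 1235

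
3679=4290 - 611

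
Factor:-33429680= - 2^4* 5^1*103^1*4057^1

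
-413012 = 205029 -618041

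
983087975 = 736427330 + 246660645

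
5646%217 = 4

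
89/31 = 2  +  27/31 = 2.87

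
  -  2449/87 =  - 2449/87  =  - 28.15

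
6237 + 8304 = 14541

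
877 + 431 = 1308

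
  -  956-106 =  - 1062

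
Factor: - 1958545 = -5^1*103^1* 3803^1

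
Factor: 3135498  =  2^1*3^1*23^1*22721^1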